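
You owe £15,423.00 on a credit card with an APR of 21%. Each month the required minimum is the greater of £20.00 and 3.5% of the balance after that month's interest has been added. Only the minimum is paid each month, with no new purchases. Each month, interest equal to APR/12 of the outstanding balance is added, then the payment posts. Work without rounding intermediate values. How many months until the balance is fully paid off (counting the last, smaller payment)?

221 months

Monthly rate r = 21%/12 = 1.75% = 0.0175.
While 3.5% of the post-interest balance exceeds £20.00, each month B ← (B·(1+r))·(1 − 0.035), i.e. B shrinks by the factor (1+r)·0.965 = 0.98189.
This holds for months 1–182. Entering month 183 the balance is £553.87; 3.5% of the post-interest balance is now below £20.00, so the flat £20.00 minimum applies from here.
From month 183 a fixed £20.00 at rate r clears £553.87 in 39 more payments. Total: 182 + 39 = 221 months.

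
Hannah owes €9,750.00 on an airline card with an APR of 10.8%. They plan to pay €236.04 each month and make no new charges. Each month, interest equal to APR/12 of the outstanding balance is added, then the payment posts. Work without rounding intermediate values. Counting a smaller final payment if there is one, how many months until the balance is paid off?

Monthly rate r = 10.8%/12 = 0.9% = 0.009.
Recurrence: B ← B·(1+r) − €236.04.
Month 1: interest €87.75; balance after payment €9,601.71.
Month 2: interest €86.42; balance after payment €9,452.09.
Closed form: n = −ln(1 − rB₀/P)/ln(1+r) = −ln(0.62824)/ln(1.009) ≈ 51.880, so the balance reaches zero during payment 52.

52 payments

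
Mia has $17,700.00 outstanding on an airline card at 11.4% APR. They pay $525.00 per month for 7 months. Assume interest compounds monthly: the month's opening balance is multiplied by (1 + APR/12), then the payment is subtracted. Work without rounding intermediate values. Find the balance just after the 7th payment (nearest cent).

$15,129.72

Monthly rate r = 11.4%/12 = 0.95% = 0.0095.
Each month: B ← B·(1+r) − $525.00.
Month 1: interest $168.15; balance after payment $17,343.15.
Month 2: interest $164.76; balance after payment $16,982.91.
Month 3: interest $161.34; balance after payment $16,619.25.
Month 4: interest $157.88; balance after payment $16,252.13.
Month 5: interest $154.40; balance after payment $15,881.53.
Month 6: interest $150.87; balance after payment $15,507.40.
Month 7: interest $147.32; balance after payment $15,129.72.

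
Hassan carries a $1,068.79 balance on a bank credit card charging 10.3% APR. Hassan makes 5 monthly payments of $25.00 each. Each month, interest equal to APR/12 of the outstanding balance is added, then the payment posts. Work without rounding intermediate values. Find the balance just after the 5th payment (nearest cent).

Monthly rate r = 10.3%/12 = 0.858333% = 0.00858333.
Each month: B ← B·(1+r) − $25.00.
Month 1: interest $9.17; balance after payment $1,052.96.
Month 2: interest $9.04; balance after payment $1,037.00.
Month 3: interest $8.90; balance after payment $1,020.90.
Month 4: interest $8.76; balance after payment $1,004.67.
Month 5: interest $8.62; balance after payment $988.29.

$988.29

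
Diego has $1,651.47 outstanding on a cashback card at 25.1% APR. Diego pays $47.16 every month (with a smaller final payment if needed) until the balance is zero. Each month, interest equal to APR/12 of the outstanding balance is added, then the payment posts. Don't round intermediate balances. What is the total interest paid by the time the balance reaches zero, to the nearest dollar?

Monthly rate r = 25.1%/12 = 2.09167% = 0.0209167.
Payoff takes n = ⌈−ln(1 − rB₀/P)/ln(1+r)⌉ = ⌈63.694⌉ = 64 payments; the last is $32.82.
Total paid = 63·$47.16 + $32.82 = $3,003.90.
Total interest = total paid − principal = $3,003.90 − $1,651.47 = $1,352.43.

$1,352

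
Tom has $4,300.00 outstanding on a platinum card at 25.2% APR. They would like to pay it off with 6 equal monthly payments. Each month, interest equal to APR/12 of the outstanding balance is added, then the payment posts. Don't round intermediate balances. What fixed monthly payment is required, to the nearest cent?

$770.25

Monthly rate r = 25.2%/12 = 2.1% = 0.021.
Level-payment amortization: P = B₀·r / (1 − (1+r)^(−n)) = 4300.00·0.021 / (1 − 1.021^(−6)).
Denominator 1 − (1+r)^(−6) = 0.117234102.
P = 90.3 / 0.117234102 ≈ 770.25.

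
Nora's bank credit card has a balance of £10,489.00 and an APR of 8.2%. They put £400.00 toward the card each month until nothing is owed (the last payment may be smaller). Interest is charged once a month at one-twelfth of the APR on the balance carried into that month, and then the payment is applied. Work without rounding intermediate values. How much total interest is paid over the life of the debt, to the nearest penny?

£1,109.09

Monthly rate r = 8.2%/12 = 0.683333% = 0.00683333.
Payoff takes n = ⌈−ln(1 − rB₀/P)/ln(1+r)⌉ = ⌈28.995⌉ = 29 payments; the last is £398.09.
Total paid = 28·£400.00 + £398.09 = £11,598.09.
Total interest = total paid − principal = £11,598.09 − £10,489.00 = £1,109.09.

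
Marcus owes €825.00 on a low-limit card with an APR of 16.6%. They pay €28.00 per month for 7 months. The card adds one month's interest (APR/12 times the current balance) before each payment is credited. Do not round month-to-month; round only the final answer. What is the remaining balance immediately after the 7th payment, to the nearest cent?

€703.96

Monthly rate r = 16.6%/12 = 1.38333% = 0.0138333.
Each month: B ← B·(1+r) − €28.00.
Month 1: interest €11.41; balance after payment €808.41.
Month 2: interest €11.18; balance after payment €791.60.
Month 3: interest €10.95; balance after payment €774.55.
Month 4: interest €10.71; balance after payment €757.26.
Month 5: interest €10.48; balance after payment €739.74.
Month 6: interest €10.23; balance after payment €721.97.
Month 7: interest €9.99; balance after payment €703.96.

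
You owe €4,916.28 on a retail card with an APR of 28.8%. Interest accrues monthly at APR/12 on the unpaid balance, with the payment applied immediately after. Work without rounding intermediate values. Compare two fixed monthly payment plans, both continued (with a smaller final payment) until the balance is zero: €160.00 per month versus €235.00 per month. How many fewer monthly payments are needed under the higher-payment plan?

Monthly rate r = 28.8%/12 = 2.4% = 0.024.
At €160.00/mo: n = ⌈−ln(1 − rB₀/P)/ln(1+r)⌉ = 57 payments (last €62.23); total interest = total paid − €4,916.28 = €4,105.95.
At €235.00/mo: 30 payments (last €95.33); total interest €1,994.05.
Payments saved = 57 − 30 = 27.

27 fewer payments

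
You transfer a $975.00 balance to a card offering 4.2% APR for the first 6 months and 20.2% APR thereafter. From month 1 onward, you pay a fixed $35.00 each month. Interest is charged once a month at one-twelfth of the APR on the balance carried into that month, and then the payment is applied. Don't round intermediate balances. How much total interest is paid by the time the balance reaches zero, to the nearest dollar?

Promo months 1–6 at r₀ = 4.2%/12 = 0.0035; months 7+ at r₁ = 20.2%/12 = 0.0168333.
After month 6: iterate B ← B·(1+r₀) − $35.00 for 6 months → $783.81.
Then at r₁ with $35.00/mo: n₂ = −ln(1 − r₁·B/P)/ln(1+r₁) ≈ 28.34 → 29 more payments.
Total paid = 34·$35.00 + $12.14 = $1,202.14; interest = $1,202.14 − $975.00 = $227.14.

$227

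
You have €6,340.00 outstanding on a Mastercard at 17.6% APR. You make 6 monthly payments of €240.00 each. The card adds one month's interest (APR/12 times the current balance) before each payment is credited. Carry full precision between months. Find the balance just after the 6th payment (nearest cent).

Monthly rate r = 17.6%/12 = 1.46667% = 0.0146667.
Each month: B ← B·(1+r) − €240.00.
Month 1: interest €92.99; balance after payment €6,192.99.
Month 2: interest €90.83; balance after payment €6,043.82.
Month 3: interest €88.64; balance after payment €5,892.46.
Month 4: interest €86.42; balance after payment €5,738.88.
Month 5: interest €84.17; balance after payment €5,583.05.
Month 6: interest €81.88; balance after payment €5,424.94.

€5,424.94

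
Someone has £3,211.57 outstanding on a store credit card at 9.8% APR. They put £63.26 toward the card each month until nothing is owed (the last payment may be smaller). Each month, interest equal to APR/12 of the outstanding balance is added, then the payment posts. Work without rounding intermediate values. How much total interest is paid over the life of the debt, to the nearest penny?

Monthly rate r = 9.8%/12 = 0.816667% = 0.00816667.
Payoff takes n = ⌈−ln(1 − rB₀/P)/ln(1+r)⌉ = ⌈65.835⌉ = 66 payments; the last is £52.83.
Total paid = 65·£63.26 + £52.83 = £4,164.73.
Total interest = total paid − principal = £4,164.73 − £3,211.57 = £953.16.

£953.16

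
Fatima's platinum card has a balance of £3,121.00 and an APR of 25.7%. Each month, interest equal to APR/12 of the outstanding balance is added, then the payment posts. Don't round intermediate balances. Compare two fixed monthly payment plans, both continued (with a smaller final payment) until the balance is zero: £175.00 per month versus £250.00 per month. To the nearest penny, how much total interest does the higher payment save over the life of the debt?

£303.28

Monthly rate r = 25.7%/12 = 2.14167% = 0.0214167.
At £175.00/mo: n = ⌈−ln(1 − rB₀/P)/ln(1+r)⌉ = 23 payments (last £124.22); total interest = total paid − £3,121.00 = £853.22.
At £250.00/mo: 15 payments (last £170.94); total interest £549.94.
Interest saved = £853.22 − £549.94 = £303.28.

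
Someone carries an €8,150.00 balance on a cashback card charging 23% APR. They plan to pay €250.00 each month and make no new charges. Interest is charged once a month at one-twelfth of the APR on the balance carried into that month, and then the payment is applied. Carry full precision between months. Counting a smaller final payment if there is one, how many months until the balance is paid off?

Monthly rate r = 23%/12 = 1.91667% = 0.0191667.
Recurrence: B ← B·(1+r) − €250.00.
Month 1: interest €156.21; balance after payment €8,056.21.
Month 2: interest €154.41; balance after payment €7,960.62.
Closed form: n = −ln(1 − rB₀/P)/ln(1+r) = −ln(0.37517)/ln(1.01917) ≈ 51.639, so the balance reaches zero during payment 52.

52 months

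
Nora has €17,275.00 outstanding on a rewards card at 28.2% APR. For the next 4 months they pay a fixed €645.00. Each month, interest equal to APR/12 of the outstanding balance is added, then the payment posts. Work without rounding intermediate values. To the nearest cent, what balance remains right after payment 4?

€16,284.61

Monthly rate r = 28.2%/12 = 2.35% = 0.0235.
Each month: B ← B·(1+r) − €645.00.
Month 1: interest €405.96; balance after payment €17,035.96.
Month 2: interest €400.35; balance after payment €16,791.31.
Month 3: interest €394.60; balance after payment €16,540.90.
Month 4: interest €388.71; balance after payment €16,284.61.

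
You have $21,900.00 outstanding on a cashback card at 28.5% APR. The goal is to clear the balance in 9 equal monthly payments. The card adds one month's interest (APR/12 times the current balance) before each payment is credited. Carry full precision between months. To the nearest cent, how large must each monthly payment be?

$2,731.33

Monthly rate r = 28.5%/12 = 2.375% = 0.02375.
Level-payment amortization: P = B₀·r / (1 − (1+r)^(−n)) = 21900.00·0.02375 / (1 − 1.02375^(−9)).
Denominator 1 − (1+r)^(−9) = 0.190429327.
P = 520.125 / 0.190429327 ≈ 2731.33.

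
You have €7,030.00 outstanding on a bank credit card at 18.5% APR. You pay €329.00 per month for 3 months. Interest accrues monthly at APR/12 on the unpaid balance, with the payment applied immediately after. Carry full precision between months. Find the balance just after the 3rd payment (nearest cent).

€6,357.88

Monthly rate r = 18.5%/12 = 1.54167% = 0.0154167.
Each month: B ← B·(1+r) − €329.00.
Month 1: interest €108.38; balance after payment €6,809.38.
Month 2: interest €104.98; balance after payment €6,585.36.
Month 3: interest €101.52; balance after payment €6,357.88.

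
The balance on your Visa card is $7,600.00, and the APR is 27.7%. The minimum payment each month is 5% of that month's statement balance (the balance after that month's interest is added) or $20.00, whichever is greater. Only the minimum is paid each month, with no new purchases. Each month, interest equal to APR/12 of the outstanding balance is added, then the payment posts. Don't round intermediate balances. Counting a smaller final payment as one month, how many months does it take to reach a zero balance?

Monthly rate r = 27.7%/12 = 2.30833% = 0.0230833.
While 5% of the post-interest balance exceeds $20.00, each month B ← (B·(1+r))·(1 − 0.05), i.e. B shrinks by the factor (1+r)·0.95 = 0.97193.
This holds for months 1–105. Entering month 106 the balance is $382.34; 5% of the post-interest balance is now below $20.00, so the flat $20.00 minimum applies from here.
From month 106 a fixed $20.00 at rate r clears $382.34 in 26 more payments. Total: 105 + 26 = 131 months.

131 months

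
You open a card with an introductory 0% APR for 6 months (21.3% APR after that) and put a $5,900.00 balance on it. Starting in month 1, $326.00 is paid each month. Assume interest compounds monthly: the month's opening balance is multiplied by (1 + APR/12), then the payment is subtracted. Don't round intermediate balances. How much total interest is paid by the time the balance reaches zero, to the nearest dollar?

$536

Promo months 1–6 at r₀ = 0%/12 = 0; months 7+ at r₁ = 21.3%/12 = 0.01775.
After month 6 (no interest yet): B = $5,900.00 − 6·$326.00 = $3,944.00.
Then at r₁ with $326.00/mo: n₂ = −ln(1 − r₁·B/P)/ln(1+r₁) ≈ 13.74 → 14 more payments.
Total paid = 19·$326.00 + $241.75 = $6,435.75; interest = $6,435.75 − $5,900.00 = $535.75.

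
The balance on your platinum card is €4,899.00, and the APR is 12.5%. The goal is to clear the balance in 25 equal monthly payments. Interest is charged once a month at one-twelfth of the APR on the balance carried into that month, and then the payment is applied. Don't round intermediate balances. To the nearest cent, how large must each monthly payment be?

Monthly rate r = 12.5%/12 = 1.04167% = 0.0104167.
Level-payment amortization: P = B₀·r / (1 − (1+r)^(−n)) = 4899.00·0.0104167 / (1 − 1.01042^(−25)).
Denominator 1 − (1+r)^(−25) = 0.228230753.
P = 51.0312 / 0.228230753 ≈ 223.59.

€223.59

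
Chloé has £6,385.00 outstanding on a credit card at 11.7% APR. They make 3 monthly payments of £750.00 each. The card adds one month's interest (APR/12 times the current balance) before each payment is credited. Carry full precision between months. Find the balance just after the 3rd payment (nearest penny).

Monthly rate r = 11.7%/12 = 0.975% = 0.00975.
Each month: B ← B·(1+r) − £750.00.
Month 1: interest £62.25; balance after payment £5,697.25.
Month 2: interest £55.55; balance after payment £5,002.80.
Month 3: interest £48.78; balance after payment £4,301.58.

£4,301.58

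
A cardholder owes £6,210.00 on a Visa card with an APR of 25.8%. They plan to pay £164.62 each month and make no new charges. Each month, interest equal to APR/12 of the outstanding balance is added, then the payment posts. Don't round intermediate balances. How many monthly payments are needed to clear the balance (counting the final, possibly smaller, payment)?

Monthly rate r = 25.8%/12 = 2.15% = 0.0215.
Recurrence: B ← B·(1+r) − £164.62.
Month 1: interest £133.52; balance after payment £6,178.90.
Month 2: interest £132.85; balance after payment £6,147.12.
Closed form: n = −ln(1 − rB₀/P)/ln(1+r) = −ln(0.18895)/ln(1.0215) ≈ 78.331, so the balance reaches zero during payment 79.

79 payments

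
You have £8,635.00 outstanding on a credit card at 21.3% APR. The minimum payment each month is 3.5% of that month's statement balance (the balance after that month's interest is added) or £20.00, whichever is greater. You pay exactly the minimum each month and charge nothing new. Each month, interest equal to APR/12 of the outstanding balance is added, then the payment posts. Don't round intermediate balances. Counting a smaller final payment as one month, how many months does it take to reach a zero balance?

191 months

Monthly rate r = 21.3%/12 = 1.775% = 0.01775.
While 3.5% of the post-interest balance exceeds £20.00, each month B ← (B·(1+r))·(1 − 0.035), i.e. B shrinks by the factor (1+r)·0.965 = 0.98213.
This holds for months 1–152. Entering month 153 the balance is £557.01; 3.5% of the post-interest balance is now below £20.00, so the flat £20.00 minimum applies from here.
From month 153 a fixed £20.00 at rate r clears £557.01 in 39 more payments. Total: 152 + 39 = 191 months.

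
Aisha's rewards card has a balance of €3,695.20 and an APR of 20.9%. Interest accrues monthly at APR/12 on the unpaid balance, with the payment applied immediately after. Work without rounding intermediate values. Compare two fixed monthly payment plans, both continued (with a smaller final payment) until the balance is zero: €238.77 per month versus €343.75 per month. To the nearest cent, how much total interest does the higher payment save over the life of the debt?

Monthly rate r = 20.9%/12 = 1.74167% = 0.0174167.
At €238.77/mo: n = ⌈−ln(1 − rB₀/P)/ln(1+r)⌉ = 19 payments (last €45.67); total interest = total paid − €3,695.20 = €648.33.
At €343.75/mo: 13 payments (last €1.97); total interest €431.77.
Interest saved = €648.33 − €431.77 = €216.56.

€216.56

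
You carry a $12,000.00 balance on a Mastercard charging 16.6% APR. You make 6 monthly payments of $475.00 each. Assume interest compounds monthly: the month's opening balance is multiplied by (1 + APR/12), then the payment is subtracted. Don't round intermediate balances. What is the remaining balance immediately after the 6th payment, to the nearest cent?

$10,080.69

Monthly rate r = 16.6%/12 = 1.38333% = 0.0138333.
Each month: B ← B·(1+r) − $475.00.
Month 1: interest $166.00; balance after payment $11,691.00.
Month 2: interest $161.73; balance after payment $11,377.73.
Month 3: interest $157.39; balance after payment $11,060.12.
Month 4: interest $153.00; balance after payment $10,738.12.
Month 5: interest $148.54; balance after payment $10,411.66.
Month 6: interest $144.03; balance after payment $10,080.69.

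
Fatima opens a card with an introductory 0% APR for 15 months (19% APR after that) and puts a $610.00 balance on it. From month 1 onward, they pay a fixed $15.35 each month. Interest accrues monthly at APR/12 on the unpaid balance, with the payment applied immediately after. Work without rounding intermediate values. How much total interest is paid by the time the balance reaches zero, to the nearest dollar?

$106

Promo months 1–15 at r₀ = 0%/12 = 0; months 16+ at r₁ = 19%/12 = 0.0158333.
After month 15 (no interest yet): B = $610.00 − 15·$15.35 = $379.75.
Then at r₁ with $15.35/mo: n₂ = −ln(1 − r₁·B/P)/ln(1+r₁) ≈ 31.64 → 32 more payments.
Total paid = 46·$15.35 + $9.91 = $716.01; interest = $716.01 − $610.00 = $106.01.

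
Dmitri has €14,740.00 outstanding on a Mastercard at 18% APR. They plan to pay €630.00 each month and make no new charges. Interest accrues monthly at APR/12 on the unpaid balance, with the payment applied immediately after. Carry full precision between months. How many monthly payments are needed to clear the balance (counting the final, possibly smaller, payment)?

30 payments

Monthly rate r = 18%/12 = 1.5% = 0.015.
Recurrence: B ← B·(1+r) − €630.00.
Month 1: interest €221.10; balance after payment €14,331.10.
Month 2: interest €214.97; balance after payment €13,916.07.
Closed form: n = −ln(1 − rB₀/P)/ln(1+r) = −ln(0.64905)/ln(1.015) ≈ 29.032, so the balance reaches zero during payment 30.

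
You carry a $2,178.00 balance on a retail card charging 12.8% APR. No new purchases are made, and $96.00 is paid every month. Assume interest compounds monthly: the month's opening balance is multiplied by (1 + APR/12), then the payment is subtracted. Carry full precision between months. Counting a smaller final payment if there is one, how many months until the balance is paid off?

27 months

Monthly rate r = 12.8%/12 = 1.06667% = 0.0106667.
Recurrence: B ← B·(1+r) − $96.00.
Month 1: interest $23.23; balance after payment $2,105.23.
Month 2: interest $22.46; balance after payment $2,031.69.
Closed form: n = −ln(1 − rB₀/P)/ln(1+r) = −ln(0.758)/ln(1.01067) ≈ 26.114, so the balance reaches zero during payment 27.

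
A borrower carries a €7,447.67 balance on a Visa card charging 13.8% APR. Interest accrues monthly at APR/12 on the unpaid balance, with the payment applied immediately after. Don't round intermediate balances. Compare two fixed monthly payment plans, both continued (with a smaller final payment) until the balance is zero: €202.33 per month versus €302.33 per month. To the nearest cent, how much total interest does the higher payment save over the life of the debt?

Monthly rate r = 13.8%/12 = 1.15% = 0.0115.
At €202.33/mo: n = ⌈−ln(1 − rB₀/P)/ln(1+r)⌉ = 49 payments (last €28.44); total interest = total paid − €7,447.67 = €2,292.61.
At €302.33/mo: 30 payments (last €39.65); total interest €1,359.55.
Interest saved = €2,292.61 − €1,359.55 = €933.06.

€933.06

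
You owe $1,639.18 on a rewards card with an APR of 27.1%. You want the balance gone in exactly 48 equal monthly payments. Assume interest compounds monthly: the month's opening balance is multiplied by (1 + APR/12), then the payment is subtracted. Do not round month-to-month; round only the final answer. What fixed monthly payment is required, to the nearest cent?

Monthly rate r = 27.1%/12 = 2.25833% = 0.0225833.
Level-payment amortization: P = B₀·r / (1 − (1+r)^(−n)) = 1639.18·0.0225833 / (1 − 1.02258^(−48)).
Denominator 1 − (1+r)^(−48) = 0.657656633.
P = 37.0181 / 0.657656633 ≈ 56.29.

$56.29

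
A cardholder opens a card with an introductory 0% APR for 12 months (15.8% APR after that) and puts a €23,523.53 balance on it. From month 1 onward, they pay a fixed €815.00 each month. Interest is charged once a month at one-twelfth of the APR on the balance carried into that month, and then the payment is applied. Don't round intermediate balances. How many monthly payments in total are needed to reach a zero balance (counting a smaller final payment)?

32 months

Promo months 1–12 at r₀ = 0%/12 = 0; months 13+ at r₁ = 15.8%/12 = 0.0131667.
After month 12 (no interest yet): B = €23,523.53 − 12·€815.00 = €13,743.53.
Then at r₁ with €815.00/mo: n₂ = −ln(1 − r₁·B/P)/ln(1+r₁) ≈ 19.19 → 20 more payments.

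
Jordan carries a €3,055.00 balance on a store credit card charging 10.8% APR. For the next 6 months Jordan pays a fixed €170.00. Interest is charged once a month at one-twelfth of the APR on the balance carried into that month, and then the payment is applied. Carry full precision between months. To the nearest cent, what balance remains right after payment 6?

Monthly rate r = 10.8%/12 = 0.9% = 0.009.
Each month: B ← B·(1+r) − €170.00.
Month 1: interest €27.50; balance after payment €2,912.49.
Month 2: interest €26.21; balance after payment €2,768.71.
Month 3: interest €24.92; balance after payment €2,623.63.
Month 4: interest €23.61; balance after payment €2,477.24.
Month 5: interest €22.30; balance after payment €2,329.53.
Month 6: interest €20.97; balance after payment €2,180.50.

€2,180.50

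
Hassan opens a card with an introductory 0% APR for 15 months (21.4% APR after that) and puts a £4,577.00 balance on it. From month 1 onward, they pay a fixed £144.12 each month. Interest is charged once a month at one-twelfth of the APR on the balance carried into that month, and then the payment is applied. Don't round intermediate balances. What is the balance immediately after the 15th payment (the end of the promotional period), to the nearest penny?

Promo months 1–15 at r₀ = 0%/12 = 0; months 16+ at r₁ = 21.4%/12 = 0.0178333.
After month 15 (no interest yet): B = £4,577.00 − 15·£144.12 = £2,415.20.

£2,415.20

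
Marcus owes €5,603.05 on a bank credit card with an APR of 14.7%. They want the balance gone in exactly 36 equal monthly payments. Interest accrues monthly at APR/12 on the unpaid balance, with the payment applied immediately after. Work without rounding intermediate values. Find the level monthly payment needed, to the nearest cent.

Monthly rate r = 14.7%/12 = 1.225% = 0.01225.
Level-payment amortization: P = B₀·r / (1 − (1+r)^(−n)) = 5603.05·0.01225 / (1 − 1.01225^(−36)).
Denominator 1 − (1+r)^(−36) = 0.354881162.
P = 68.6374 / 0.354881162 ≈ 193.41.

€193.41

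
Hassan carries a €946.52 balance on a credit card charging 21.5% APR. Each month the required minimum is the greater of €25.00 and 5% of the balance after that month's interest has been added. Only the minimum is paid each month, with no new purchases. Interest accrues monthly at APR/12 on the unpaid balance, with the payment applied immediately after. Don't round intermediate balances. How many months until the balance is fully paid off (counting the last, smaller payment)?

Monthly rate r = 21.5%/12 = 1.79167% = 0.0179167.
While 5% of the post-interest balance exceeds €25.00, each month B ← (B·(1+r))·(1 − 0.05), i.e. B shrinks by the factor (1+r)·0.95 = 0.96702.
This holds for months 1–20. Entering month 21 the balance is €484.00; 5% of the post-interest balance is now below €25.00, so the flat €25.00 minimum applies from here.
From month 21 a fixed €25.00 at rate r clears €484.00 in 24 more payments. Total: 20 + 24 = 44 months.

44 months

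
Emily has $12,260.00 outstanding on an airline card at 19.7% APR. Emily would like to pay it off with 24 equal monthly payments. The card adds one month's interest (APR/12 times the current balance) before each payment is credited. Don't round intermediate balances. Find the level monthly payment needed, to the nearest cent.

$622.19

Monthly rate r = 19.7%/12 = 1.64167% = 0.0164167.
Level-payment amortization: P = B₀·r / (1 − (1+r)^(−n)) = 12260.00·0.0164167 / (1 − 1.01642^(−24)).
Denominator 1 − (1+r)^(−24) = 0.323485151.
P = 201.268 / 0.323485151 ≈ 622.19.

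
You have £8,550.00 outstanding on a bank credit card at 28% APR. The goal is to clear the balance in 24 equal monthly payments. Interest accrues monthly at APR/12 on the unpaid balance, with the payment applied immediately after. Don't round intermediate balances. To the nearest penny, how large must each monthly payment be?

£469.30

Monthly rate r = 28%/12 = 2.33333% = 0.0233333.
Level-payment amortization: P = B₀·r / (1 − (1+r)^(−n)) = 8550.00·0.0233333 / (1 − 1.02333^(−24)).
Denominator 1 − (1+r)^(−24) = 0.425104245.
P = 199.5 / 0.425104245 ≈ 469.30.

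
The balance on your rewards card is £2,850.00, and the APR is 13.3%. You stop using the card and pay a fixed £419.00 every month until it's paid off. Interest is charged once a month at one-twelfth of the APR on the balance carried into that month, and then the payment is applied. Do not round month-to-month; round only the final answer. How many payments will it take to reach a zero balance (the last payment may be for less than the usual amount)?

8 payments

Monthly rate r = 13.3%/12 = 1.10833% = 0.0110833.
Recurrence: B ← B·(1+r) − £419.00.
Month 1: interest £31.59; balance after payment £2,462.59.
Month 2: interest £27.29; balance after payment £2,070.88.
Closed form: n = −ln(1 − rB₀/P)/ln(1+r) = −ln(0.92461)/ln(1.01108) ≈ 7.111, so the balance reaches zero during payment 8.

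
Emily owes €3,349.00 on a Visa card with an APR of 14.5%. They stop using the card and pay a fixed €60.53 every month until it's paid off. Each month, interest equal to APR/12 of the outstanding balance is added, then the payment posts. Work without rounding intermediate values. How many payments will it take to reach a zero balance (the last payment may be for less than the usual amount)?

Monthly rate r = 14.5%/12 = 1.20833% = 0.0120833.
Recurrence: B ← B·(1+r) − €60.53.
Month 1: interest €40.47; balance after payment €3,328.94.
Month 2: interest €40.22; balance after payment €3,308.63.
Closed form: n = −ln(1 − rB₀/P)/ln(1+r) = −ln(0.33145)/ln(1.01208) ≈ 91.939, so the balance reaches zero during payment 92.

92 payments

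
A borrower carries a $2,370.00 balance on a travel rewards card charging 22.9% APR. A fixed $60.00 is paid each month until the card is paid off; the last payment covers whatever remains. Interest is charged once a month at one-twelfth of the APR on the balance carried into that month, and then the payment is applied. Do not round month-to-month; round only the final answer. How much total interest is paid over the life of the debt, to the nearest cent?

Monthly rate r = 22.9%/12 = 1.90833% = 0.0190833.
Payoff takes n = ⌈−ln(1 − rB₀/P)/ln(1+r)⌉ = ⌈74.144⌉ = 75 payments; the last is $8.69.
Total paid = 74·$60.00 + $8.69 = $4,448.69.
Total interest = total paid − principal = $4,448.69 − $2,370.00 = $2,078.69.

$2,078.69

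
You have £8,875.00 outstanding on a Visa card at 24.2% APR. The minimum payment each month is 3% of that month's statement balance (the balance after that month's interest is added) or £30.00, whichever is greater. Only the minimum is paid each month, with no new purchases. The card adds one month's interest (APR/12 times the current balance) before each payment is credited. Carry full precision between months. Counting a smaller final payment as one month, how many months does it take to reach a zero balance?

264 months

Monthly rate r = 24.2%/12 = 2.01667% = 0.0201667.
While 3% of the post-interest balance exceeds £30.00, each month B ← (B·(1+r))·(1 − 0.03), i.e. B shrinks by the factor (1+r)·0.97 = 0.98956.
This holds for months 1–210. Entering month 211 the balance is £979.87; 3% of the post-interest balance is now below £30.00, so the flat £30.00 minimum applies from here.
From month 211 a fixed £30.00 at rate r clears £979.87 in 54 more payments. Total: 210 + 54 = 264 months.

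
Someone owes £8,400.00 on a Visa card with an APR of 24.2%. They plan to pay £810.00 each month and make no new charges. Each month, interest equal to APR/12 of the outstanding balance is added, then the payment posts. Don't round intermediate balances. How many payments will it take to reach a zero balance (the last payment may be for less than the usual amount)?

Monthly rate r = 24.2%/12 = 2.01667% = 0.0201667.
Recurrence: B ← B·(1+r) − £810.00.
Month 1: interest £169.40; balance after payment £7,759.40.
Month 2: interest £156.48; balance after payment £7,105.88.
Closed form: n = −ln(1 − rB₀/P)/ln(1+r) = −ln(0.79086)/ln(1.02017) ≈ 11.751, so the balance reaches zero during payment 12.

12 payments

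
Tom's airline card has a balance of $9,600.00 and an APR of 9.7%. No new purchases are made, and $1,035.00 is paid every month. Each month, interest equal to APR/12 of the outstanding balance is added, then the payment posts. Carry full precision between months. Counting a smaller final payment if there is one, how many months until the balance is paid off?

10 payments

Monthly rate r = 9.7%/12 = 0.808333% = 0.00808333.
Recurrence: B ← B·(1+r) − $1,035.00.
Month 1: interest $77.60; balance after payment $8,642.60.
Month 2: interest $69.86; balance after payment $7,677.46.
Closed form: n = −ln(1 − rB₀/P)/ln(1+r) = −ln(0.92502)/ln(1.00808) ≈ 9.680, so the balance reaches zero during payment 10.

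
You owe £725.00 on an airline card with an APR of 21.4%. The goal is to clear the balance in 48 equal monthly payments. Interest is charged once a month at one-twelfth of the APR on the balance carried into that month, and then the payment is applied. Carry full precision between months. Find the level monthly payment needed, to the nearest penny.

Monthly rate r = 21.4%/12 = 1.78333% = 0.0178333.
Level-payment amortization: P = B₀·r / (1 − (1+r)^(−n)) = 725.00·0.0178333 / (1 − 1.01783^(−48)).
Denominator 1 − (1+r)^(−48) = 0.571925007.
P = 12.9292 / 0.571925007 ≈ 22.61.

£22.61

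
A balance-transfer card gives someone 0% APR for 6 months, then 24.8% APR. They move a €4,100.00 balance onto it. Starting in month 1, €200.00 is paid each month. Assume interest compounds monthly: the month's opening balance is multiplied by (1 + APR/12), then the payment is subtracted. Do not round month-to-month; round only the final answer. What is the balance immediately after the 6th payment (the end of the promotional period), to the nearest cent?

€2,900.00

Promo months 1–6 at r₀ = 0%/12 = 0; months 7+ at r₁ = 24.8%/12 = 0.0206667.
After month 6 (no interest yet): B = €4,100.00 − 6·€200.00 = €2,900.00.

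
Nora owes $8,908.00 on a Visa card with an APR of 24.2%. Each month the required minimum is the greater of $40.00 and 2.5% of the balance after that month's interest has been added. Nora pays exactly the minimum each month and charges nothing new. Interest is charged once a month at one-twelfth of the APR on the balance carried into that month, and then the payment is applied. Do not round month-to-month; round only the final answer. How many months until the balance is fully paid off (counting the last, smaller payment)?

403 months

Monthly rate r = 24.2%/12 = 2.01667% = 0.0201667.
While 2.5% of the post-interest balance exceeds $40.00, each month B ← (B·(1+r))·(1 − 0.025), i.e. B shrinks by the factor (1+r)·0.975 = 0.99466.
This holds for months 1–325. Entering month 326 the balance is $1,564.58; 2.5% of the post-interest balance is now below $40.00, so the flat $40.00 minimum applies from here.
From month 326 a fixed $40.00 at rate r clears $1,564.58 in 78 more payments. Total: 325 + 78 = 403 months.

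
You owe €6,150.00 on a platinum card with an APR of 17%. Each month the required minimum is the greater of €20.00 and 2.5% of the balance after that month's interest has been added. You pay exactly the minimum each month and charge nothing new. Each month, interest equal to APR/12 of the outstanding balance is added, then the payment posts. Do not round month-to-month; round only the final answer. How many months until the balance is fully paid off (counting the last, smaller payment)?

241 months

Monthly rate r = 17%/12 = 1.41667% = 0.0141667.
While 2.5% of the post-interest balance exceeds €20.00, each month B ← (B·(1+r))·(1 − 0.025), i.e. B shrinks by the factor (1+r)·0.975 = 0.98881.
This holds for months 1–183. Entering month 184 the balance is €784.74; 2.5% of the post-interest balance is now below €20.00, so the flat €20.00 minimum applies from here.
From month 184 a fixed €20.00 at rate r clears €784.74 in 58 more payments. Total: 183 + 58 = 241 months.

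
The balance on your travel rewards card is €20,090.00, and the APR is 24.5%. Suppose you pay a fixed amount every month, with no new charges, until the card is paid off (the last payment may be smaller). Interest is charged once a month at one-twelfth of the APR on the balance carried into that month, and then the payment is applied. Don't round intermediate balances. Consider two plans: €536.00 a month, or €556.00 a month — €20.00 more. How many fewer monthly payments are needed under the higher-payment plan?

Monthly rate r = 24.5%/12 = 2.04167% = 0.0204167.
At €536.00/mo: n = ⌈−ln(1 − rB₀/P)/ln(1+r)⌉ = 72 payments (last €378.38); total interest = total paid − €20,090.00 = €18,344.38.
At €556.00/mo: 67 payments (last €122.11); total interest €16,728.11.
Payments saved = 72 − 67 = 5.

5 fewer payments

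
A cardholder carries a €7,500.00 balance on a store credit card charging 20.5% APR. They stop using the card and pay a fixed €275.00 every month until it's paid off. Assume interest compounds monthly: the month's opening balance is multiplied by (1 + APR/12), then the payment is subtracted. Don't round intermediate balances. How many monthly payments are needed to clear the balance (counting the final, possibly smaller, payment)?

Monthly rate r = 20.5%/12 = 1.70833% = 0.0170833.
Recurrence: B ← B·(1+r) − €275.00.
Month 1: interest €128.12; balance after payment €7,353.12.
Month 2: interest €125.62; balance after payment €7,203.74.
Closed form: n = −ln(1 − rB₀/P)/ln(1+r) = −ln(0.53409)/ln(1.01708) ≈ 37.026, so the balance reaches zero during payment 38.

38 months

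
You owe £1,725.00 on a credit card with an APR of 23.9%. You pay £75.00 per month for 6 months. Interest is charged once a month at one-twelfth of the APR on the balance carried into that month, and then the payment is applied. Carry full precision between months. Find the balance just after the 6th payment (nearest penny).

Monthly rate r = 23.9%/12 = 1.99167% = 0.0199167.
Each month: B ← B·(1+r) − £75.00.
Month 1: interest £34.36; balance after payment £1,684.36.
Month 2: interest £33.55; balance after payment £1,642.90.
Month 3: interest £32.72; balance after payment £1,600.62.
Month 4: interest £31.88; balance after payment £1,557.50.
Month 5: interest £31.02; balance after payment £1,513.52.
Month 6: interest £30.14; balance after payment £1,468.67.

£1,468.67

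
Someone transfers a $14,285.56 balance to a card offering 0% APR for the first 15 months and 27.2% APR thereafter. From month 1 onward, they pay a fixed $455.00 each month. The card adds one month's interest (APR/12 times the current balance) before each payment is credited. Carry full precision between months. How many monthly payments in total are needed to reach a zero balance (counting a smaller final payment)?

36 months

Promo months 1–15 at r₀ = 0%/12 = 0; months 16+ at r₁ = 27.2%/12 = 0.0226667.
After month 15 (no interest yet): B = $14,285.56 − 15·$455.00 = $7,460.56.
Then at r₁ with $455.00/mo: n₂ = −ln(1 − r₁·B/P)/ln(1+r₁) ≈ 20.73 → 21 more payments.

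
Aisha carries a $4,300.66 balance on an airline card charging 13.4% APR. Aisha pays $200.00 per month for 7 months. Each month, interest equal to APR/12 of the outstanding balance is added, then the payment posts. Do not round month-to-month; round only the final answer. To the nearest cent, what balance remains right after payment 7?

Monthly rate r = 13.4%/12 = 1.11667% = 0.0111667.
Each month: B ← B·(1+r) − $200.00.
Month 1: interest $48.02; balance after payment $4,148.68.
Month 2: interest $46.33; balance after payment $3,995.01.
Month 3: interest $44.61; balance after payment $3,839.62.
Month 4: interest $42.88; balance after payment $3,682.50.
Month 5: interest $41.12; balance after payment $3,523.62.
Month 6: interest $39.35; balance after payment $3,362.97.
Month 7: interest $37.55; balance after payment $3,200.52.

$3,200.52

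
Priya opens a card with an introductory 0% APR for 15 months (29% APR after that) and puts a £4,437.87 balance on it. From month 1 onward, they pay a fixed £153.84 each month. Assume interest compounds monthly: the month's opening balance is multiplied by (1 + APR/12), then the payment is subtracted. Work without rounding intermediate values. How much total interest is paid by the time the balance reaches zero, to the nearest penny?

Promo months 1–15 at r₀ = 0%/12 = 0; months 16+ at r₁ = 29%/12 = 0.0241667.
After month 15 (no interest yet): B = £4,437.87 − 15·£153.84 = £2,130.27.
Then at r₁ with £153.84/mo: n₂ = −ln(1 − r₁·B/P)/ln(1+r₁) ≈ 17.06 → 18 more payments.
Total paid = 32·£153.84 + £9.67 = £4,932.55; interest = £4,932.55 − £4,437.87 = £494.68.

£494.68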